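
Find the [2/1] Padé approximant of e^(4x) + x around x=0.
(4*x**2/3 + 11*x/3 + 1)/(1 - 4*x/3)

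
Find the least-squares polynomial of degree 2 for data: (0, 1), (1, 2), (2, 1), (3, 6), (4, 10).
46/35 + (-43/35)x + (6/7)x²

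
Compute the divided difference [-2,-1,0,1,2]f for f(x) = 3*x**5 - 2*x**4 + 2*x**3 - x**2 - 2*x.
-2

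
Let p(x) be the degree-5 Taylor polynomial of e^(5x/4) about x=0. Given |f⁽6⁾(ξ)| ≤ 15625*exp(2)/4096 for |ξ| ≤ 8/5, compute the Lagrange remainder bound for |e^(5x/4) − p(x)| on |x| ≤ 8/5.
4*exp(2)/45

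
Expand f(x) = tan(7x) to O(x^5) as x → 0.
7*x + 343*x**3/3 + O(x**5)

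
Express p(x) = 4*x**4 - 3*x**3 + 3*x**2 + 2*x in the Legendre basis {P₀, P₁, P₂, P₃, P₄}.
(9/5)P₀ + (1/5)P₁ + (30/7)P₂ + (-6/5)P₃ + (32/35)P₄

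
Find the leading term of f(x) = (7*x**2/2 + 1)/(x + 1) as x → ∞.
7*x/2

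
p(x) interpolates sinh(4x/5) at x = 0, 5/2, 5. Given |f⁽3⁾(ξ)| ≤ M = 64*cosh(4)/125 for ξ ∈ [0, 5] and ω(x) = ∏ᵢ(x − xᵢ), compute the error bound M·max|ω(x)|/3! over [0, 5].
8*sqrt(3)*cosh(4)/27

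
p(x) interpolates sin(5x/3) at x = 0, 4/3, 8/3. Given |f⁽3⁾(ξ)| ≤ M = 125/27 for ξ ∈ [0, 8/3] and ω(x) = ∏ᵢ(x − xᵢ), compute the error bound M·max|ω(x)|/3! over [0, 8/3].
8000*sqrt(3)/19683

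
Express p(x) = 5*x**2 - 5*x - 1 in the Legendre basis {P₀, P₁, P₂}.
(2/3)P₀ + (-5)P₁ + (10/3)P₂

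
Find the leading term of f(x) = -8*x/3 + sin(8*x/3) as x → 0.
-256*x**3/81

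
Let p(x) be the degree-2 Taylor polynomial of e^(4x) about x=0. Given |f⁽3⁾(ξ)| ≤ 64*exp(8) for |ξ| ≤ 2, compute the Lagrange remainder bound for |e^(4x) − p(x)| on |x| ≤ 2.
256*exp(8)/3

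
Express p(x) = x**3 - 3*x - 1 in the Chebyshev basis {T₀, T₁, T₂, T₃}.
-T₀ + (-9/4)T₁ + (1/4)T₃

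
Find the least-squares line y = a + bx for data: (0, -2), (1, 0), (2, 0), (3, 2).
a = -9/5, b = 6/5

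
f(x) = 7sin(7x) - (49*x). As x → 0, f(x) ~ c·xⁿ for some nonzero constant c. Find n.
3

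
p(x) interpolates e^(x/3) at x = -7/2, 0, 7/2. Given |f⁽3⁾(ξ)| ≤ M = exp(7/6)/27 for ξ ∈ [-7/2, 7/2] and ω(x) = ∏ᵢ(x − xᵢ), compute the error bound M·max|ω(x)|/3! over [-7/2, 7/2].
343*sqrt(3)*exp(7/6)/5832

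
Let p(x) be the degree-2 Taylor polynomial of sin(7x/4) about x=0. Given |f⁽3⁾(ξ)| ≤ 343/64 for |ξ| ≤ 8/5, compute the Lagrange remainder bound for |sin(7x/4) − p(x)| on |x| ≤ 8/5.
1372/375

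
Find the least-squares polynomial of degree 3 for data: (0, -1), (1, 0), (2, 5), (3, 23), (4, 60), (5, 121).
-107/126 + (-121/756)x + (-139/252)x² + (59/54)x³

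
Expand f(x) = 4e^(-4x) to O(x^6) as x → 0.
4 - 16*x + 32*x**2 - 128*x**3/3 + 128*x**4/3 - 512*x**5/15 + O(x**6)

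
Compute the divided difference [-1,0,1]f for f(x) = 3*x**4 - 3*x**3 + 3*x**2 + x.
6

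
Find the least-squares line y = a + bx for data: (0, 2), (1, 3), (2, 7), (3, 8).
a = 17/10, b = 11/5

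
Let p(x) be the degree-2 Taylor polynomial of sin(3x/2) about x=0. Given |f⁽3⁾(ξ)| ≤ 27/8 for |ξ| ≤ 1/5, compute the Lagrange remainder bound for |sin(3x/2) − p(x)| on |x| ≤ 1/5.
9/2000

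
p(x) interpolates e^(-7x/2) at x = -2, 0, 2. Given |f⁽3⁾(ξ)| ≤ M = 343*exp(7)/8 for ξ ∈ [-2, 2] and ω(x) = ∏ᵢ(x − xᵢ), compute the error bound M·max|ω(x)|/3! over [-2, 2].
343*sqrt(3)*exp(7)/27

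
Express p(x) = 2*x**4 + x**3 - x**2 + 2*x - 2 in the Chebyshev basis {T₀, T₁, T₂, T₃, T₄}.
(-7/4)T₀ + (11/4)T₁ + (1/2)T₂ + (1/4)T₃ + (1/4)T₄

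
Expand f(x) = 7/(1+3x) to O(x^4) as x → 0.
7 - 21*x + 63*x**2 - 189*x**3 + O(x**4)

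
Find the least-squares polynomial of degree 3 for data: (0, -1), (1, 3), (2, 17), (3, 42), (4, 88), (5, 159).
-7/6 + (715/252)x + (41/42)x² + (35/36)x³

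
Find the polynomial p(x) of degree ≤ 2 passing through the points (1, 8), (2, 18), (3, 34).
3*x**2 + x + 4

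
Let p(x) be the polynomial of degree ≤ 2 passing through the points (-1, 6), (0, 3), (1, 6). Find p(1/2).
15/4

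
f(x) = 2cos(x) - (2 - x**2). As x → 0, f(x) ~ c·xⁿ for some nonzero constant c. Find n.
4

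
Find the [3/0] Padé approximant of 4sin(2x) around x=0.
-16*x**3/3 + 8*x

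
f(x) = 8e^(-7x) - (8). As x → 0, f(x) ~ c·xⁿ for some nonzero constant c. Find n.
1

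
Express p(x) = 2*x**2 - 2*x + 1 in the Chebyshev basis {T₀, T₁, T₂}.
(2)T₀ + (-2)T₁ + T₂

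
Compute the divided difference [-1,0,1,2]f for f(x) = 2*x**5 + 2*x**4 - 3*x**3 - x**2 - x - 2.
11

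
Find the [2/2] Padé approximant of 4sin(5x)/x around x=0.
(20 - 175*x**2/3)/(5*x**2/4 + 1)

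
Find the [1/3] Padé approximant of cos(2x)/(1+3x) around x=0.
(1 - 5*x/9)/(44*x**3/9 + x**2/3 + 22*x/9 + 1)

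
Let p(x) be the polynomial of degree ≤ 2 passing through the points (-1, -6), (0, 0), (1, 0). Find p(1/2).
3/4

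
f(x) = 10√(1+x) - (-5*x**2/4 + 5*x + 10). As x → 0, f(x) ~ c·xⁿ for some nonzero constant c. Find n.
3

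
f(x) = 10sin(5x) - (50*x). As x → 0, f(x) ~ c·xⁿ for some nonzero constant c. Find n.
3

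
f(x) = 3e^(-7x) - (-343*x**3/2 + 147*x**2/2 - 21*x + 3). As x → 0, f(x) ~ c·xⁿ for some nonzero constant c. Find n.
4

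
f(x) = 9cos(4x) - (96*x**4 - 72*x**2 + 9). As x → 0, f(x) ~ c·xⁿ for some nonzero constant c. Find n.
6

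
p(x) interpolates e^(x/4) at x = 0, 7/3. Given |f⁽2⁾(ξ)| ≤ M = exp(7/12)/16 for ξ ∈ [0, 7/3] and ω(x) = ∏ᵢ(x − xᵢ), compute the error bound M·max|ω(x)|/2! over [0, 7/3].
49*exp(7/12)/1152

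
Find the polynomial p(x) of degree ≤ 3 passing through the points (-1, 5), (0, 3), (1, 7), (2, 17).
3*x**2 + x + 3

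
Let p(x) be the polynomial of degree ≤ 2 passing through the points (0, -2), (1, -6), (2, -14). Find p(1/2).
-7/2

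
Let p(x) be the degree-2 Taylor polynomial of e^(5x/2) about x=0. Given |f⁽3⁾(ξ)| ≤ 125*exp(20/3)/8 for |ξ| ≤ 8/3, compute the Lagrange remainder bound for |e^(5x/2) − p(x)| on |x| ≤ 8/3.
4000*exp(20/3)/81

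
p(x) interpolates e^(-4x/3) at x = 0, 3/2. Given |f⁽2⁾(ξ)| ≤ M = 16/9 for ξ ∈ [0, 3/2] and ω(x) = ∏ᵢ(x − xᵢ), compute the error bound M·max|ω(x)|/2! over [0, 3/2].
1/2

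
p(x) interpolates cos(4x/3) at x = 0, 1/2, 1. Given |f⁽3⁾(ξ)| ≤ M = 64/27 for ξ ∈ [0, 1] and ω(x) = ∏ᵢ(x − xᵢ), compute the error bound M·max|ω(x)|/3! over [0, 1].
8*sqrt(3)/729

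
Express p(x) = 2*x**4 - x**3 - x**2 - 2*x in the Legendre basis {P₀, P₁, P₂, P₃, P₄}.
(1/15)P₀ + (-13/5)P₁ + (10/21)P₂ + (-2/5)P₃ + (16/35)P₄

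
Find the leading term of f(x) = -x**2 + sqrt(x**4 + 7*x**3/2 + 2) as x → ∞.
7*x/4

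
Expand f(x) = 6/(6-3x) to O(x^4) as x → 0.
1 + x/2 + x**2/4 + x**3/8 + O(x**4)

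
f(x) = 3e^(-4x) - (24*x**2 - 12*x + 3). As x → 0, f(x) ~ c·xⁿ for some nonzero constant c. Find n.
3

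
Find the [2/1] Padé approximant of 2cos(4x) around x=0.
2 - 16*x**2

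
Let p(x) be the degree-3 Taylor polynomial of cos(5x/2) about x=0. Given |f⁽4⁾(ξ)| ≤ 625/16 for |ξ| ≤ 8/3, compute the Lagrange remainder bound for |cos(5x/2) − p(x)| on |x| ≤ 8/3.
20000/243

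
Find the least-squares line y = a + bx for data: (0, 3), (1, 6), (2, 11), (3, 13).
a = 3, b = 7/2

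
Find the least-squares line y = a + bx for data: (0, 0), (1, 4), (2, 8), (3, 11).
a = 1/5, b = 37/10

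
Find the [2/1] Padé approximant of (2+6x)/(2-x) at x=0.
(3*x + 1)/(1 - x/2)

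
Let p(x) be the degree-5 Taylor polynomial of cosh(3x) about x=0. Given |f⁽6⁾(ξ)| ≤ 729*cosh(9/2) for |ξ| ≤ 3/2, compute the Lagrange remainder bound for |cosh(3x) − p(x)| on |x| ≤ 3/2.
59049*cosh(9/2)/5120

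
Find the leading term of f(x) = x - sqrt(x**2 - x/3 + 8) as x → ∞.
1/6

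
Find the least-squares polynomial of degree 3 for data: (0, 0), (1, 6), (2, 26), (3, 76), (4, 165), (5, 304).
3/14 + (61/84)x + (17/7)x² + (23/12)x³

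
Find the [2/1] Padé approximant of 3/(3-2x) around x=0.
1/(1 - 2*x/3)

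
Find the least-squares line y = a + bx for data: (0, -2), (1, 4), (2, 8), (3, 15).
a = -2, b = 11/2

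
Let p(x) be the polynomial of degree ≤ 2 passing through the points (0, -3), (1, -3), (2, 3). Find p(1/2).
-15/4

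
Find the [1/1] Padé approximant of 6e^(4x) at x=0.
(12*x + 6)/(1 - 2*x)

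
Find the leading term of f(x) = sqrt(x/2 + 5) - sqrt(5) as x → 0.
sqrt(5)*x/20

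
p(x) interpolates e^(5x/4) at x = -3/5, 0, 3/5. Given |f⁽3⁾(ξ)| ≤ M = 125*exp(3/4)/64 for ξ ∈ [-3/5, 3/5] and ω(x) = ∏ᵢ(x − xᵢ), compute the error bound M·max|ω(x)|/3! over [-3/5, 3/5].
sqrt(3)*exp(3/4)/64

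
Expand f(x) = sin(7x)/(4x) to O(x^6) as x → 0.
7/4 - 343*x**2/24 + 16807*x**4/480 + O(x**6)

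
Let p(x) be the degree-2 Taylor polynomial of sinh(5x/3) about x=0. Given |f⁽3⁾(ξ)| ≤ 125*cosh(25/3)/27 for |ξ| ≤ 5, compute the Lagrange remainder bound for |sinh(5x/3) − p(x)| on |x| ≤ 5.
15625*cosh(25/3)/162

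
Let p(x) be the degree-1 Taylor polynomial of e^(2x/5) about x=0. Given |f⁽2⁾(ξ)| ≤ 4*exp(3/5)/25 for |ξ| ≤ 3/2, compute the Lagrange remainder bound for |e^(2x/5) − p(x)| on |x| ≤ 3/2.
9*exp(3/5)/50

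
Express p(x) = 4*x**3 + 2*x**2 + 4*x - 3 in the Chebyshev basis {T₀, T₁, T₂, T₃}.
(-2)T₀ + (7)T₁ + T₂ + T₃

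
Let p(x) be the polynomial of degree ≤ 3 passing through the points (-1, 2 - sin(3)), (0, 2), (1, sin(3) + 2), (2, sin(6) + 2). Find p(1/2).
-sin(6)/16 + 5*sin(3)/8 + 2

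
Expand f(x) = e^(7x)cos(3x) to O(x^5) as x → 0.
1 + 7*x + 20*x**2 + 77*x**3/3 - 41*x**4/6 + O(x**5)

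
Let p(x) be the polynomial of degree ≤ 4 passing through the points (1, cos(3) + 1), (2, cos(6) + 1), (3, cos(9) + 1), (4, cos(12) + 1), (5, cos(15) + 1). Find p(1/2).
-105*cos(6)/32 + 189*cos(9)/64 + 315*cos(3)/128 - 45*cos(12)/32 + 35*cos(15)/128 + 1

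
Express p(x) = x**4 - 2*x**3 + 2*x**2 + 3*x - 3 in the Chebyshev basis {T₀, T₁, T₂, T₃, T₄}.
(-13/8)T₀ + (3/2)T₁ + (3/2)T₂ + (-1/2)T₃ + (1/8)T₄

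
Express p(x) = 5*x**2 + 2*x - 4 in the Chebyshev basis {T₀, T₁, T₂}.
(-3/2)T₀ + (2)T₁ + (5/2)T₂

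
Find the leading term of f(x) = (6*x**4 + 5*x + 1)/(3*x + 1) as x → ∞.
2*x**3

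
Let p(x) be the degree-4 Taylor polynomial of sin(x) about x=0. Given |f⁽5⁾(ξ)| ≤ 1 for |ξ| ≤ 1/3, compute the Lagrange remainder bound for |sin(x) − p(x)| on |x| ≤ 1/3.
1/29160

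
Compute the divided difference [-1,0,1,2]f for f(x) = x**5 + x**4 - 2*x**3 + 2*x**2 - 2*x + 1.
5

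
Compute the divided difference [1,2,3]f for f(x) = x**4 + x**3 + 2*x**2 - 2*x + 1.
33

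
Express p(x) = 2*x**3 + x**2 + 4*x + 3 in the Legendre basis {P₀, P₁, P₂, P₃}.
(10/3)P₀ + (26/5)P₁ + (2/3)P₂ + (4/5)P₃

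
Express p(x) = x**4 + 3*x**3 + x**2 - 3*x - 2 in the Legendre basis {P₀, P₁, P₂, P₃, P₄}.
(-22/15)P₀ + (-6/5)P₁ + (26/21)P₂ + (6/5)P₃ + (8/35)P₄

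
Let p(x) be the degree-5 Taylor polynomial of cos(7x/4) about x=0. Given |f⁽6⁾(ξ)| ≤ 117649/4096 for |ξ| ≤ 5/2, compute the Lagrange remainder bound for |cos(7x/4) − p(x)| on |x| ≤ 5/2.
367653125/37748736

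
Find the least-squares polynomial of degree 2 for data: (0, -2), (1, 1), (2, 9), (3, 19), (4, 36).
-67/35 + (29/35)x + (15/7)x²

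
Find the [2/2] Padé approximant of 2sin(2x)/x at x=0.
(4 - 28*x**2/15)/(x**2/5 + 1)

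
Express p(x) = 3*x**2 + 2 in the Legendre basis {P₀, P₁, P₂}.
(3)P₀ + (2)P₂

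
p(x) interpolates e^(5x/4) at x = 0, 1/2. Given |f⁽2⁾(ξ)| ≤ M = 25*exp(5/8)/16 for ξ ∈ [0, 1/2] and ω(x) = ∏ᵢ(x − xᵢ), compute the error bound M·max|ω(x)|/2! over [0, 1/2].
25*exp(5/8)/512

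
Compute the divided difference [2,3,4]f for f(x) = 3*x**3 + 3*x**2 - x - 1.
30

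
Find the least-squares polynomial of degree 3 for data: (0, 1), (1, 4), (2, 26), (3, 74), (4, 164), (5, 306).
5/6 + (-167/252)x + (52/21)x² + (71/36)x³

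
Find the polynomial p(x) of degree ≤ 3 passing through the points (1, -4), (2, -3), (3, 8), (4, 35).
x**3 - x**2 - 3*x - 1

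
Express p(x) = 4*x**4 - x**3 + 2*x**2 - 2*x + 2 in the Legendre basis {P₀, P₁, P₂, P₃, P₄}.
(52/15)P₀ + (-13/5)P₁ + (76/21)P₂ + (-2/5)P₃ + (32/35)P₄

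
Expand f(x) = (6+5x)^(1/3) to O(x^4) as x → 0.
6**(1/3) + 5*6**(1/3)*x/18 - 25*6**(1/3)*x**2/324 + 625*6**(1/3)*x**3/17496 + O(x**4)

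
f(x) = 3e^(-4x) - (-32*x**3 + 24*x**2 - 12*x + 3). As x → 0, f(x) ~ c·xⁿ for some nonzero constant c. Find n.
4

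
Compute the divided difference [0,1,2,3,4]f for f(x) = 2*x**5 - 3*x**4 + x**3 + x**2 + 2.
17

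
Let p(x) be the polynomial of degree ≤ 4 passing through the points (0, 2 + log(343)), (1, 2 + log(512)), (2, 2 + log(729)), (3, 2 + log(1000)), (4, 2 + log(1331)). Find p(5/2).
2 + log(405*11**(113/128)*3**(7/32)*5**(13/32)*7**(9/128)/11)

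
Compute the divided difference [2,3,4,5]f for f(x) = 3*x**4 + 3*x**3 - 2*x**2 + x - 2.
45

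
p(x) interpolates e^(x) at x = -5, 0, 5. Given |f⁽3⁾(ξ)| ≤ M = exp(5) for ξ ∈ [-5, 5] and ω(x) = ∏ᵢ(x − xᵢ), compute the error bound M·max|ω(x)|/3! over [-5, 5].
125*sqrt(3)*exp(5)/27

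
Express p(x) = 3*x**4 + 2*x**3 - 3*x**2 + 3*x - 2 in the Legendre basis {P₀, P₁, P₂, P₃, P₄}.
(-12/5)P₀ + (21/5)P₁ + (-2/7)P₂ + (4/5)P₃ + (24/35)P₄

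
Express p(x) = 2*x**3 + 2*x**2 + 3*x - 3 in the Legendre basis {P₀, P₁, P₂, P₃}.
(-7/3)P₀ + (21/5)P₁ + (4/3)P₂ + (4/5)P₃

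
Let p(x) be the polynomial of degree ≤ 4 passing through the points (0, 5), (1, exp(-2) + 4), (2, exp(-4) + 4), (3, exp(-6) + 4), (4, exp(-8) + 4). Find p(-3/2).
(-2772*exp(6) - 1540*exp(2) + 315 + 2970*exp(4) + 1667*exp(8))*exp(-8)/128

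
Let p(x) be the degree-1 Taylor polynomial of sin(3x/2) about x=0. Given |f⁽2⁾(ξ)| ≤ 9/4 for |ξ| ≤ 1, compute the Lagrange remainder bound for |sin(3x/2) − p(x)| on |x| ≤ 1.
9/8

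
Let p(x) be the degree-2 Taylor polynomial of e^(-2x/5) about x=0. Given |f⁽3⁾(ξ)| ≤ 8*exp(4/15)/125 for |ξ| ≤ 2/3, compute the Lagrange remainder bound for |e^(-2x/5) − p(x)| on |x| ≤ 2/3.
32*exp(4/15)/10125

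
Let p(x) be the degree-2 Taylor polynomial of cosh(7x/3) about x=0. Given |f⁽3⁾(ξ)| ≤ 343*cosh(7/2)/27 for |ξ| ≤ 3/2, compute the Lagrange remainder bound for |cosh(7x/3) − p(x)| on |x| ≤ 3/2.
343*cosh(7/2)/48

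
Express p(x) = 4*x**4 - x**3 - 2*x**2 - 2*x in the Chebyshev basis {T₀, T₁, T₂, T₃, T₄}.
(1/2)T₀ + (-11/4)T₁ + T₂ + (-1/4)T₃ + (1/2)T₄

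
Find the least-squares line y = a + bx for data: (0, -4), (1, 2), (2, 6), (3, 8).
a = -3, b = 4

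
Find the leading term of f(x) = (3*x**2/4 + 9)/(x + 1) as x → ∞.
3*x/4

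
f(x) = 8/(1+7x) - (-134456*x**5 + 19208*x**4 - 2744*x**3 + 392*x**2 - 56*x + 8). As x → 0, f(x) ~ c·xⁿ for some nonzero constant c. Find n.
6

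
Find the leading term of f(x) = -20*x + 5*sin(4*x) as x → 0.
-160*x**3/3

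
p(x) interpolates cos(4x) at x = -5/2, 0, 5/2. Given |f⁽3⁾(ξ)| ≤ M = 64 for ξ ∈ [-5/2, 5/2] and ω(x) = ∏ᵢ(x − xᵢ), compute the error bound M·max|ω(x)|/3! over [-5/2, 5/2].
1000*sqrt(3)/27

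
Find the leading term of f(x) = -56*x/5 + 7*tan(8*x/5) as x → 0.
3584*x**3/375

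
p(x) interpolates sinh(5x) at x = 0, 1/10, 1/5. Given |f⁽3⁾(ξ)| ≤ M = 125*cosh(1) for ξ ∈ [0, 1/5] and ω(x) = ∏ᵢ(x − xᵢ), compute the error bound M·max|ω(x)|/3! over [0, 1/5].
sqrt(3)*cosh(1)/216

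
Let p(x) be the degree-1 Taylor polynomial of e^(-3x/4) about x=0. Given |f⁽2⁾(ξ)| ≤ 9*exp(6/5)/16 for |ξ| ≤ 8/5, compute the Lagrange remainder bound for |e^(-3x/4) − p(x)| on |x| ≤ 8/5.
18*exp(6/5)/25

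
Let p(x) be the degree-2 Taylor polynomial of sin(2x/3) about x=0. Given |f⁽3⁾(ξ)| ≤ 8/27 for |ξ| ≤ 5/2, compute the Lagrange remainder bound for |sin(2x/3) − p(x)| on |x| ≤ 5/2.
125/162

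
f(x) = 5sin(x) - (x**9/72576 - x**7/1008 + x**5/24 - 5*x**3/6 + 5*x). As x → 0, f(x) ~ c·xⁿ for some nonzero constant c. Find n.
11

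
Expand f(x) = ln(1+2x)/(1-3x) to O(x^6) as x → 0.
2*x + 4*x**2 + 44*x**3/3 + 40*x**4 + 632*x**5/5 + O(x**6)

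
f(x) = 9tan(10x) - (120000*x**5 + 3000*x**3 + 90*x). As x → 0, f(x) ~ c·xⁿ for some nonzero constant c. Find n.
7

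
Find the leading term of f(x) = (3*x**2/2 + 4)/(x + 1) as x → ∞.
3*x/2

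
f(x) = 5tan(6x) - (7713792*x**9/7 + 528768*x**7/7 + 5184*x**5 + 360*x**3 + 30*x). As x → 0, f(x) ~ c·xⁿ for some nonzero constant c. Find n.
11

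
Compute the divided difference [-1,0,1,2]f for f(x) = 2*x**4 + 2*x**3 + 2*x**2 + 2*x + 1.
6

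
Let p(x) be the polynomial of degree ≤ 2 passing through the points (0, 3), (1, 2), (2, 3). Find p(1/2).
9/4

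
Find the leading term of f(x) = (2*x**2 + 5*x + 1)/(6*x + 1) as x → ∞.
x/3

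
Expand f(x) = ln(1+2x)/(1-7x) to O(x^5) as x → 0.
2*x + 12*x**2 + 260*x**3/3 + 1808*x**4/3 + O(x**5)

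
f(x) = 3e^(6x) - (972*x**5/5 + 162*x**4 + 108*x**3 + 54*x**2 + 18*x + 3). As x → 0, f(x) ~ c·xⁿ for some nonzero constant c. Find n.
6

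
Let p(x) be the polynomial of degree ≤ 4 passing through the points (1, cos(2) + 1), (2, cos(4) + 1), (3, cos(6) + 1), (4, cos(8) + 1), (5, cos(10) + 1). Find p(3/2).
35*cos(4)/32 - 35*cos(6)/64 + 35*cos(2)/128 + 7*cos(8)/32 - 5*cos(10)/128 + 1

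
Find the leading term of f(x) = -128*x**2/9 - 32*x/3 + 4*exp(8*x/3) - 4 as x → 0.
1024*x**3/81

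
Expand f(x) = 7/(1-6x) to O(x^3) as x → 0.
7 + 42*x + 252*x**2 + O(x**3)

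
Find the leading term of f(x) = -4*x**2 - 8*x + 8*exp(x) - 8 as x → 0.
4*x**3/3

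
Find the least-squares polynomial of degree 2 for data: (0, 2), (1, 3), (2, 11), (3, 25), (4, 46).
69/35 + (-15/7)x + (23/7)x²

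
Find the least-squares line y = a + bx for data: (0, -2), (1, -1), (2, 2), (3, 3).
a = -11/5, b = 9/5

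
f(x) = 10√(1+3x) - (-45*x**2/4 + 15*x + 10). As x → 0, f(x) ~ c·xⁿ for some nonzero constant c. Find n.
3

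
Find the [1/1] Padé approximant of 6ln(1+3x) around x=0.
18*x/(3*x/2 + 1)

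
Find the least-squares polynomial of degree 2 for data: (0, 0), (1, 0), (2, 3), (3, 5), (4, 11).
-1/35 + (-31/70)x + (11/14)x²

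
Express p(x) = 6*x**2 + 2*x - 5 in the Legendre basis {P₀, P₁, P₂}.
(-3)P₀ + (2)P₁ + (4)P₂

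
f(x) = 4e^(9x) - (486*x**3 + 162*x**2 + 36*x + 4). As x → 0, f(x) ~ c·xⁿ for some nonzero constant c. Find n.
4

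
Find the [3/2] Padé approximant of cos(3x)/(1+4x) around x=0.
(441*x**3/23 - 441*x**2/92 - 4*x + 1)/(1 - 1499*x**2/92)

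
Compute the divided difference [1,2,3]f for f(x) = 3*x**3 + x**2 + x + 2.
19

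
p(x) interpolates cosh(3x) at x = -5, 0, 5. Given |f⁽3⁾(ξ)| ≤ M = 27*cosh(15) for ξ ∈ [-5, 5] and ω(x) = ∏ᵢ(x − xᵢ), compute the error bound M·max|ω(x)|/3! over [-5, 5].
125*sqrt(3)*cosh(15)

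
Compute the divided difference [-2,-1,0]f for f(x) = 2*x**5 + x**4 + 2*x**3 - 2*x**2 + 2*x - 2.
-31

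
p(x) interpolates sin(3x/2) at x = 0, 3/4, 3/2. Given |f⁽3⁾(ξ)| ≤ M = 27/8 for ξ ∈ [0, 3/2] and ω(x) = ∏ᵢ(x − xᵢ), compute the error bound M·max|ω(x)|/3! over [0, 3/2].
27*sqrt(3)/512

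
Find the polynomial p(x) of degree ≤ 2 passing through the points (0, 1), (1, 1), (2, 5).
2*x**2 - 2*x + 1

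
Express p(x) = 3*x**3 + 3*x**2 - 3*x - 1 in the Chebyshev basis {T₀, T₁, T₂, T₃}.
(1/2)T₀ + (-3/4)T₁ + (3/2)T₂ + (3/4)T₃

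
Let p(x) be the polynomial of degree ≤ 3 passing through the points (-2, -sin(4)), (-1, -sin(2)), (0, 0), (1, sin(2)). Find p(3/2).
5*sin(4)/16 + 7*sin(2)/8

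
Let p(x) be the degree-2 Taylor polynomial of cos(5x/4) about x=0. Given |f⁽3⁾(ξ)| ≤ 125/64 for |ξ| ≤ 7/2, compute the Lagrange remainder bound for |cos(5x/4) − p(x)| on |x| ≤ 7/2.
42875/3072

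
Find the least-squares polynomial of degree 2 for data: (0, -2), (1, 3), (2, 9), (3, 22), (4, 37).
-61/35 + (139/70)x + (27/14)x²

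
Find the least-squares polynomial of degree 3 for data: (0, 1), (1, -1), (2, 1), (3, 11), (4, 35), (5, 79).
58/63 + (-547/378)x + (-71/63)x² + (49/54)x³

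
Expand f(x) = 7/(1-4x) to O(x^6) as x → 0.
7 + 28*x + 112*x**2 + 448*x**3 + 1792*x**4 + 7168*x**5 + O(x**6)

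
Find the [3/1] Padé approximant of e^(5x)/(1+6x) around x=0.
(339875*x**3/12984 + 26425*x**2/2164 + 11445*x/2164 + 1)/(13609*x/2164 + 1)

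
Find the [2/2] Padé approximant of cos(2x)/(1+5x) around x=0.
(-140*x**2/69 + 5*x/69 + 1)/(x**2/3 + 350*x/69 + 1)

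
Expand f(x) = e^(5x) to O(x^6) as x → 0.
1 + 5*x + 25*x**2/2 + 125*x**3/6 + 625*x**4/24 + 625*x**5/24 + O(x**6)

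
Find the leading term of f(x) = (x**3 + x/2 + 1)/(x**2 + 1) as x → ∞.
x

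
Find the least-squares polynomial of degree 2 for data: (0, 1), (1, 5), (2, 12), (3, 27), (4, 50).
11/7 + (-8/7)x + (23/7)x²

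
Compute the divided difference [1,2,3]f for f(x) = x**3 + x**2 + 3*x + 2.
7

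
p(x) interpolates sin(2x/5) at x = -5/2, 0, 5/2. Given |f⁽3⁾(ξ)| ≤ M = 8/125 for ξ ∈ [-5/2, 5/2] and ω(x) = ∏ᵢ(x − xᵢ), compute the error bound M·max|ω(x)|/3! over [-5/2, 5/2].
sqrt(3)/27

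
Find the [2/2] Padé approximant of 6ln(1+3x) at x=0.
9*x*(3*x + 2)/(3*x**2/2 + 3*x + 1)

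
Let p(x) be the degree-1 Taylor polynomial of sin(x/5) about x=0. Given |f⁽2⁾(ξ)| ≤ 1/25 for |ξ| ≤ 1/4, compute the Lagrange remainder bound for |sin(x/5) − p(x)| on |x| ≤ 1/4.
1/800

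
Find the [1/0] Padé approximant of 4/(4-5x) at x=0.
5*x/4 + 1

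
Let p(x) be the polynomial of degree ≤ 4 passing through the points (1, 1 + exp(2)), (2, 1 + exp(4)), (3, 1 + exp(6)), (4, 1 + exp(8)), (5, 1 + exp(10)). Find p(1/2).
-45*exp(8)/32 - 105*exp(4)/32 + 1 + 315*exp(2)/128 + 189*exp(6)/64 + 35*exp(10)/128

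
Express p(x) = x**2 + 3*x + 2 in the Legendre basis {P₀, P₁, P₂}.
(7/3)P₀ + (3)P₁ + (2/3)P₂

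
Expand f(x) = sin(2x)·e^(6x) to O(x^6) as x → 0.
2*x + 12*x**2 + 104*x**3/3 + 64*x**4 + 1264*x**5/15 + O(x**6)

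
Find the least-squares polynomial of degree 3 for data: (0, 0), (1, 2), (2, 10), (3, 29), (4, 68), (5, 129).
4/63 + (299/378)x + (13/252)x² + (107/108)x³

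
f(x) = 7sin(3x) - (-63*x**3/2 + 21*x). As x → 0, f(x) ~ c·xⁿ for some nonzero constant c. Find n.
5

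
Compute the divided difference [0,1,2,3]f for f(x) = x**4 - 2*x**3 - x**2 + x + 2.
4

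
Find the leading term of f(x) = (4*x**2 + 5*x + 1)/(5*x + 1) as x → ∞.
4*x/5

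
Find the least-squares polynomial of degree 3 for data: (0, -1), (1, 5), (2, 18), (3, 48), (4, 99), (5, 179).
-8/9 + (661/189)x + (107/126)x² + (61/54)x³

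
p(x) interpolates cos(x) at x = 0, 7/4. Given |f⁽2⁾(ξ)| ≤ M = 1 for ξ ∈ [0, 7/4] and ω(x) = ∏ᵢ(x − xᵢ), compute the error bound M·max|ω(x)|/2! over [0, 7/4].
49/128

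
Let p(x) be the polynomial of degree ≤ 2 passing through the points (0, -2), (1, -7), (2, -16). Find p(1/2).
-4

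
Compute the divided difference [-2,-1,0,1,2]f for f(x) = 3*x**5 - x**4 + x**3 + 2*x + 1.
-1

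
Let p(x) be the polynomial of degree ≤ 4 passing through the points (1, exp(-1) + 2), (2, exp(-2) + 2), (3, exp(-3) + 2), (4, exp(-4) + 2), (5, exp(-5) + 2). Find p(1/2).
(-420*exp(3) - 180*e + 35 + 378*exp(2) + 315*exp(4) + 256*exp(5))*exp(-5)/128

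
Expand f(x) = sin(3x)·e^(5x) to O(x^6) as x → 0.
3*x + 15*x**2 + 33*x**3 + 40*x**4 + 239*x**5/10 + O(x**6)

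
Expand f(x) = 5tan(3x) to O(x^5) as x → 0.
15*x + 45*x**3 + O(x**5)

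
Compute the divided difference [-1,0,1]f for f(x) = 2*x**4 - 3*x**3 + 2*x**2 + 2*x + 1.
4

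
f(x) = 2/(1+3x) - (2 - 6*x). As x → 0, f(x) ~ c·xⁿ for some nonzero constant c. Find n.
2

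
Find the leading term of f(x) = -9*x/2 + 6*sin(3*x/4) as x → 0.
-27*x**3/64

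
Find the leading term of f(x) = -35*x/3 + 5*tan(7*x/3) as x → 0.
1715*x**3/81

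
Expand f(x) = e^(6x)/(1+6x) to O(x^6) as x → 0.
1 + 18*x**2 - 72*x**3 + 486*x**4 - 14256*x**5/5 + O(x**6)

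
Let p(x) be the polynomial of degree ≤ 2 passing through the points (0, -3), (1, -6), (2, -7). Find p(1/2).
-19/4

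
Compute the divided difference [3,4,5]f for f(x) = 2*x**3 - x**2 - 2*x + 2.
23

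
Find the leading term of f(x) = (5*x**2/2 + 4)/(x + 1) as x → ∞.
5*x/2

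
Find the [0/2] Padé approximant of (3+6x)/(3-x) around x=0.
1/(14*x**2/3 - 7*x/3 + 1)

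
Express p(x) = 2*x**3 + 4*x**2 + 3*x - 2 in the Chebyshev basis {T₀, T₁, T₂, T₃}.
(9/2)T₁ + (2)T₂ + (1/2)T₃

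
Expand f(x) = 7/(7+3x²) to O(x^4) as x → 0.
1 - 3*x**2/7 + O(x**4)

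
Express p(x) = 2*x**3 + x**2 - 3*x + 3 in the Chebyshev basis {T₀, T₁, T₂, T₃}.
(7/2)T₀ + (-3/2)T₁ + (1/2)T₂ + (1/2)T₃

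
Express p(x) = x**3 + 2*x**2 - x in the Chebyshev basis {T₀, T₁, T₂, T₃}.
T₀ + (-1/4)T₁ + T₂ + (1/4)T₃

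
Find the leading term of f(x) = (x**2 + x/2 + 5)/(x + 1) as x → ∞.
x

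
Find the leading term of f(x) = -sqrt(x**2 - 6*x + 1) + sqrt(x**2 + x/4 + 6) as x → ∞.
25/8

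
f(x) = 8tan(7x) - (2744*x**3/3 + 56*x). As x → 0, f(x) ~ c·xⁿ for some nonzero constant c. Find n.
5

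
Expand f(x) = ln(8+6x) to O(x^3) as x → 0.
log(8) + 3*x/4 - 9*x**2/32 + O(x**3)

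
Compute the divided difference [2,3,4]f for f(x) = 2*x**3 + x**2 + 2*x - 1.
19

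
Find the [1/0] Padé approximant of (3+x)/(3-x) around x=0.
2*x/3 + 1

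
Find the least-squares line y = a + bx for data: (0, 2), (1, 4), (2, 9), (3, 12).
a = 3/2, b = 7/2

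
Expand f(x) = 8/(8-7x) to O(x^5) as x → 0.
1 + 7*x/8 + 49*x**2/64 + 343*x**3/512 + 2401*x**4/4096 + O(x**5)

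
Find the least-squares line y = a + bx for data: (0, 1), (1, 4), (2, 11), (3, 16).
a = 1/5, b = 26/5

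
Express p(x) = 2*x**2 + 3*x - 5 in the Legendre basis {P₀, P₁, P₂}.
(-13/3)P₀ + (3)P₁ + (4/3)P₂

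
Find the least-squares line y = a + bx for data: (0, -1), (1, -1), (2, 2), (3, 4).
a = -17/10, b = 9/5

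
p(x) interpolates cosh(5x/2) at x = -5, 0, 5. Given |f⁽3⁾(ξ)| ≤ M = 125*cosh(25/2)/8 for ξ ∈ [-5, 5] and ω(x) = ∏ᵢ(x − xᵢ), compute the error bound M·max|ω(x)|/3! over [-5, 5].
15625*sqrt(3)*cosh(25/2)/216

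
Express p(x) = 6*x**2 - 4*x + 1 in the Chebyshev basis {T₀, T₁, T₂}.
(4)T₀ + (-4)T₁ + (3)T₂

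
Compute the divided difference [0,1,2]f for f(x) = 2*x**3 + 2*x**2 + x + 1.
8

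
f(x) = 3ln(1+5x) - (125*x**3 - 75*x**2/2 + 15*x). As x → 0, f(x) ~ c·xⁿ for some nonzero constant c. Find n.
4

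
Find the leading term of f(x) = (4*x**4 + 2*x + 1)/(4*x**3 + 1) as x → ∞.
x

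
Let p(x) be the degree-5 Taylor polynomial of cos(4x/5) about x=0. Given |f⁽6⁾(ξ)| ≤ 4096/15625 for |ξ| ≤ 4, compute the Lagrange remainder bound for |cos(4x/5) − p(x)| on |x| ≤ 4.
1048576/703125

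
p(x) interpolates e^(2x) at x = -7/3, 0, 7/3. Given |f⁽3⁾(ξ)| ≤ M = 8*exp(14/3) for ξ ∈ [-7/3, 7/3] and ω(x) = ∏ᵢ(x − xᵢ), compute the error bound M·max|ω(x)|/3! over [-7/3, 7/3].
2744*sqrt(3)*exp(14/3)/729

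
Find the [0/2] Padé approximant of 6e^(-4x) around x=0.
6/(8*x**2 + 4*x + 1)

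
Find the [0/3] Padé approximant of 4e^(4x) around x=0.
4/(-32*x**3/3 + 8*x**2 - 4*x + 1)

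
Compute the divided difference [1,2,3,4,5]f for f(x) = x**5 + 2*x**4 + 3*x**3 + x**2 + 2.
17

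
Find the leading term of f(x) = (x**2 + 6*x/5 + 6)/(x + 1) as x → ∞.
x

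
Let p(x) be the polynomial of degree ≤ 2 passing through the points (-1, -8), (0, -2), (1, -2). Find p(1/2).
-5/4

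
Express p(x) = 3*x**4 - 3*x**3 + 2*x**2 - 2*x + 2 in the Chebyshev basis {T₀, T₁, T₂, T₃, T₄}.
(33/8)T₀ + (-17/4)T₁ + (5/2)T₂ + (-3/4)T₃ + (3/8)T₄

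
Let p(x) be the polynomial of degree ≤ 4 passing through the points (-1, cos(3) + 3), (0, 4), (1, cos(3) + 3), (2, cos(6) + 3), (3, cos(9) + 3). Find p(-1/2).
-5*cos(9)/128 + 7*cos(6)/32 - 35*cos(3)/128 + 131/32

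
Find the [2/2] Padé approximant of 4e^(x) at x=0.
(x**2/3 + 2*x + 4)/(x**2/12 - x/2 + 1)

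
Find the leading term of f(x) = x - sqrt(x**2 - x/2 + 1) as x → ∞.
1/4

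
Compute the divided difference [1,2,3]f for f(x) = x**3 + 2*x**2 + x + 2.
8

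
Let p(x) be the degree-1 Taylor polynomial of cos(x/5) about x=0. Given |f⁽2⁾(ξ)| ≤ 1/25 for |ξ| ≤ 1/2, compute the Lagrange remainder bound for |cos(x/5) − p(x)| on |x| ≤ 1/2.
1/200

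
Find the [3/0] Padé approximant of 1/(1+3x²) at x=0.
1 - 3*x**2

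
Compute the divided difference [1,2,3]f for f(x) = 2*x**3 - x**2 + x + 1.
11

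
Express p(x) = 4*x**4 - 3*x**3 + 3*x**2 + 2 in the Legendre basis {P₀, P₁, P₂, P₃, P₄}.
(19/5)P₀ + (-9/5)P₁ + (30/7)P₂ + (-6/5)P₃ + (32/35)P₄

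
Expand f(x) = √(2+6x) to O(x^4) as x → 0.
sqrt(2) + 3*sqrt(2)*x/2 - 9*sqrt(2)*x**2/8 + 27*sqrt(2)*x**3/16 + O(x**4)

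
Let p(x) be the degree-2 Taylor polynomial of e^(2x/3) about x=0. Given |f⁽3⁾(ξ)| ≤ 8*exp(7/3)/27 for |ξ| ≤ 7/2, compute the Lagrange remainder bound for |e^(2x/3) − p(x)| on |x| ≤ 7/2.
343*exp(7/3)/162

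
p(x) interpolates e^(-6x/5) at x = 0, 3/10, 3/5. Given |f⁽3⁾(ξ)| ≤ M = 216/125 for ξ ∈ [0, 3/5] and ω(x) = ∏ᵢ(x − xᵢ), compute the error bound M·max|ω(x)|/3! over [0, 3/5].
27*sqrt(3)/15625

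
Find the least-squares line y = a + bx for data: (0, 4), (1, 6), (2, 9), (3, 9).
a = 43/10, b = 9/5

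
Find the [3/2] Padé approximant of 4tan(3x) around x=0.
(-36*x**3/5 + 12*x)/(1 - 18*x**2/5)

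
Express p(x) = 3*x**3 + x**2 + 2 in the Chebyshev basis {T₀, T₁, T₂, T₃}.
(5/2)T₀ + (9/4)T₁ + (1/2)T₂ + (3/4)T₃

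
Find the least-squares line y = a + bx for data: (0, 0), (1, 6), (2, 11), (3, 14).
a = 7/10, b = 47/10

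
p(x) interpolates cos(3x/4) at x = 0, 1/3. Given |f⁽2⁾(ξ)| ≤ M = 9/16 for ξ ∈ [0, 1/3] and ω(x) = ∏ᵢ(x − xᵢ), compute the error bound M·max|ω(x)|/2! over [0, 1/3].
1/128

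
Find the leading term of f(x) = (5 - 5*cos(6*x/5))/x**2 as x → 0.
18/5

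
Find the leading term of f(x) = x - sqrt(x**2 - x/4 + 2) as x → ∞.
1/8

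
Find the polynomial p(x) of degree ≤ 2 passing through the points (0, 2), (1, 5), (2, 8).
3*x + 2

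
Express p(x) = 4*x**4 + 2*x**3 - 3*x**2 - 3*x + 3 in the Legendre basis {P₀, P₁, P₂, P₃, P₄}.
(14/5)P₀ + (-9/5)P₁ + (2/7)P₂ + (4/5)P₃ + (32/35)P₄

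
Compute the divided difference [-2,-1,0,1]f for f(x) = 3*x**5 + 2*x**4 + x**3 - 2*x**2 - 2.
12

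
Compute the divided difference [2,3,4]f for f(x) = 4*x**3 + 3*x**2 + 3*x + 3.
39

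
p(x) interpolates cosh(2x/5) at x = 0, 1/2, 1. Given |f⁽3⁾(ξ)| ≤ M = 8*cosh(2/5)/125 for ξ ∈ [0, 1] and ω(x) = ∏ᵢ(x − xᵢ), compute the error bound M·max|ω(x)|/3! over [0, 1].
sqrt(3)*cosh(2/5)/3375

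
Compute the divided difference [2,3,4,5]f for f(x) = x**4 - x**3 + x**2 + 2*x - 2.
13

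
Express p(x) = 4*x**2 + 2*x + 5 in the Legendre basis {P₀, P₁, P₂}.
(19/3)P₀ + (2)P₁ + (8/3)P₂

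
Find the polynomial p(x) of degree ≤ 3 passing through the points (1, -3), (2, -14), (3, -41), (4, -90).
-x**3 - 2*x**2 + 2*x - 2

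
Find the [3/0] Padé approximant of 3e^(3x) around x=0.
27*x**3/2 + 27*x**2/2 + 9*x + 3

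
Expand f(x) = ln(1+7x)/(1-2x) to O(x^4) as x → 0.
7*x - 21*x**2/2 + 280*x**3/3 + O(x**4)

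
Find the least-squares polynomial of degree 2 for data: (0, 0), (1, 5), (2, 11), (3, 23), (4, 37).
8/35 + (82/35)x + (12/7)x²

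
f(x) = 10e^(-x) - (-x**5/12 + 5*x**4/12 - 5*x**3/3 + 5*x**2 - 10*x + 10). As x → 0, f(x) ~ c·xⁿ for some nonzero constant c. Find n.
6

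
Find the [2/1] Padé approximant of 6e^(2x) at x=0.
(4*x**2 + 8*x + 6)/(1 - 2*x/3)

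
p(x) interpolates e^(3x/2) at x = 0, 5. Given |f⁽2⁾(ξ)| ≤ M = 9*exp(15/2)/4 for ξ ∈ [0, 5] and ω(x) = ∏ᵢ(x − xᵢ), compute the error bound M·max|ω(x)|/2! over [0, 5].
225*exp(15/2)/32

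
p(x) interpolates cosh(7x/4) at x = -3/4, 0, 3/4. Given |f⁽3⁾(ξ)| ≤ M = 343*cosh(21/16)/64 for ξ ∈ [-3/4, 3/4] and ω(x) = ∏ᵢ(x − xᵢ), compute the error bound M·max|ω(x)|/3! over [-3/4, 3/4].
343*sqrt(3)*cosh(21/16)/4096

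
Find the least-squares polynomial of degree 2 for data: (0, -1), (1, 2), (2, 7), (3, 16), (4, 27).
-33/35 + (9/7)x + (10/7)x²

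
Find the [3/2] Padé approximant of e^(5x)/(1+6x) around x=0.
(192625*x**3/32628 + 70125*x**2/10876 + 10335*x/2719 + 1)/(-78865*x**2/10876 + 13054*x/2719 + 1)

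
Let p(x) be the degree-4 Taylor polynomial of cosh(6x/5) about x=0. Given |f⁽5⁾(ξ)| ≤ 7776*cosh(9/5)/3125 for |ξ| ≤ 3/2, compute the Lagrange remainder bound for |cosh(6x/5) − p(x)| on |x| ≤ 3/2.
19683*cosh(9/5)/125000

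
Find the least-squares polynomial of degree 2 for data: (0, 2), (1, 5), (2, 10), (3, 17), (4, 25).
67/35 + (83/35)x + (6/7)x²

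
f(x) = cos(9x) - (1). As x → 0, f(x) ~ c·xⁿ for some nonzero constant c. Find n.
2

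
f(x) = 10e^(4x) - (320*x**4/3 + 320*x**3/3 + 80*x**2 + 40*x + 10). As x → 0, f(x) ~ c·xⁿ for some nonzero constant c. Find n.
5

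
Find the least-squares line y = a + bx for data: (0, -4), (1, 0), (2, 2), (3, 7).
a = -4, b = 7/2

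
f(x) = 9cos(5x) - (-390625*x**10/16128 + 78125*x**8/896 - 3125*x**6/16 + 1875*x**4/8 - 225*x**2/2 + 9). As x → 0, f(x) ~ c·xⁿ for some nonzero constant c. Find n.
12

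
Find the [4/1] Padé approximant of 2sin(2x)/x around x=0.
8*x**4/15 - 8*x**2/3 + 4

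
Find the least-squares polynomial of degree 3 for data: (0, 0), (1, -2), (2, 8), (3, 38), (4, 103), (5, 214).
-19/126 + (-1805/756)x + (-115/126)x² + (215/108)x³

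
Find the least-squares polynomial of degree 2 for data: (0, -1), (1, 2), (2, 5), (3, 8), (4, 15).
-23/35 + (53/35)x + (4/7)x²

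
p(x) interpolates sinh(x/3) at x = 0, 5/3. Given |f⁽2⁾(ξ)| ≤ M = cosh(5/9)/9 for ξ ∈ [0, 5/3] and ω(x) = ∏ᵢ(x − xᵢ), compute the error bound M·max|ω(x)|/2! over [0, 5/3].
25*cosh(5/9)/648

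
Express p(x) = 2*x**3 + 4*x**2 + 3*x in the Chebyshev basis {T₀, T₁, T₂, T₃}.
(2)T₀ + (9/2)T₁ + (2)T₂ + (1/2)T₃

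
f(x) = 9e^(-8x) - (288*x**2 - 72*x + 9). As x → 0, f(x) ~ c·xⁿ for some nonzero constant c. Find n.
3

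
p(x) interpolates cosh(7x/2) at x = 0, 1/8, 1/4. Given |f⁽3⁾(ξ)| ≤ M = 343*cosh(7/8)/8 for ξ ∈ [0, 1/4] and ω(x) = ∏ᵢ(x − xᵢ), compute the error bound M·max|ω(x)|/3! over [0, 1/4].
343*sqrt(3)*cosh(7/8)/110592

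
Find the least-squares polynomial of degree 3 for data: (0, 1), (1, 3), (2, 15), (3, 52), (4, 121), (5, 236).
23/21 + (-71/126)x + (17/84)x² + (67/36)x³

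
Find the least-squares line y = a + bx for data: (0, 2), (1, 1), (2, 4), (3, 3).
a = 8/5, b = 3/5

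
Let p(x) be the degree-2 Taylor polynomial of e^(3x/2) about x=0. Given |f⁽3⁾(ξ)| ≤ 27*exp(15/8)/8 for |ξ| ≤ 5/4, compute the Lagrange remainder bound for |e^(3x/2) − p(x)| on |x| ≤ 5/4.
1125*exp(15/8)/1024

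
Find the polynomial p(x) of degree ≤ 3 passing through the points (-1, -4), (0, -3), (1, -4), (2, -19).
-2*x**3 - x**2 + 2*x - 3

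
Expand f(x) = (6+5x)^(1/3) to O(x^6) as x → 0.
6**(1/3) + 5*6**(1/3)*x/18 - 25*6**(1/3)*x**2/324 + 625*6**(1/3)*x**3/17496 - 3125*6**(1/3)*x**4/157464 + 34375*6**(1/3)*x**5/2834352 + O(x**6)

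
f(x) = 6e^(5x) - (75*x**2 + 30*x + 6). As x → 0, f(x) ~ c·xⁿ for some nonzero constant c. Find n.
3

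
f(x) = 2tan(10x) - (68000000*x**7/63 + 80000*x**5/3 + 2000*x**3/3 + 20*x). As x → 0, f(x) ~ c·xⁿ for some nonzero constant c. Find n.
9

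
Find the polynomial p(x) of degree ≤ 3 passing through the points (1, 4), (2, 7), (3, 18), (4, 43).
x**3 - 2*x**2 + 2*x + 3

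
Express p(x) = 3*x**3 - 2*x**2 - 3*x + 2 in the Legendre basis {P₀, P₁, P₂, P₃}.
(4/3)P₀ + (-6/5)P₁ + (-4/3)P₂ + (6/5)P₃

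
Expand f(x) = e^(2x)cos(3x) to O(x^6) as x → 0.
1 + 2*x - 5*x**2/2 - 23*x**3/3 - 119*x**4/24 + 61*x**5/60 + O(x**6)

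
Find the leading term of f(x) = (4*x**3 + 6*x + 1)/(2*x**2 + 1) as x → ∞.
2*x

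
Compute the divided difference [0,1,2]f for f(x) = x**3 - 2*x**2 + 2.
1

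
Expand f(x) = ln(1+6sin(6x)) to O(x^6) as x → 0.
36*x - 648*x**2 + 15336*x**3 - 412128*x**4 + 11813688*x**5 + O(x**6)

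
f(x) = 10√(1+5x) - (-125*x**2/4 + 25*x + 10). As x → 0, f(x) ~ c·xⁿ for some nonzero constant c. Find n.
3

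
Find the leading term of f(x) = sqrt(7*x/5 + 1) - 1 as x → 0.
7*x/10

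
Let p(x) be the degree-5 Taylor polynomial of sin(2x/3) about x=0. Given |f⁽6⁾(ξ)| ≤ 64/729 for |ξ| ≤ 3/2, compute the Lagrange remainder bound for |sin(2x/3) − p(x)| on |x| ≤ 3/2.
1/720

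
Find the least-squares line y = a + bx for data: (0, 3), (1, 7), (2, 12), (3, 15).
a = 31/10, b = 41/10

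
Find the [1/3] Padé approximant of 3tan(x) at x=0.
3*x/(1 - x**2/3)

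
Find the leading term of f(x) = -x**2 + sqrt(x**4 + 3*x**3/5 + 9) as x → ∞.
3*x/10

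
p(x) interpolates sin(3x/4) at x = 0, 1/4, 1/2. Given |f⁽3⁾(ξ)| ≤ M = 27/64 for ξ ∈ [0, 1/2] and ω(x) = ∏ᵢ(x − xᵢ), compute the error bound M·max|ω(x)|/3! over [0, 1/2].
sqrt(3)/4096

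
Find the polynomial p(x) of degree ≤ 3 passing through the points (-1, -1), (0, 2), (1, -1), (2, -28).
-3*x**3 - 3*x**2 + 3*x + 2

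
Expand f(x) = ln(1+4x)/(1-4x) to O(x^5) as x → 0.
4*x + 8*x**2 + 160*x**3/3 + 448*x**4/3 + O(x**5)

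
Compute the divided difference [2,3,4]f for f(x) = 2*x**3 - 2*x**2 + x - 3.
16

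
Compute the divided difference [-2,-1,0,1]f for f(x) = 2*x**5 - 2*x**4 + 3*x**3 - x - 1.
17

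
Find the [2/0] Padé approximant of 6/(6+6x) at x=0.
x**2 - x + 1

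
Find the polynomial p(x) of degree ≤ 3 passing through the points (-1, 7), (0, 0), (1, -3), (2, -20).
-3*x**3 + 2*x**2 - 2*x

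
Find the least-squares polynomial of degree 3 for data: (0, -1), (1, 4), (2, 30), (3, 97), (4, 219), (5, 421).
-10/9 + (433/378)x + (263/252)x² + (337/108)x³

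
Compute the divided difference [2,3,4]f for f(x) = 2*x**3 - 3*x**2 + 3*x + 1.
15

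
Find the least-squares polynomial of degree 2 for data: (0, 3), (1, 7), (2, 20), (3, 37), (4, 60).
13/5 + (12/5)x + (3)x²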